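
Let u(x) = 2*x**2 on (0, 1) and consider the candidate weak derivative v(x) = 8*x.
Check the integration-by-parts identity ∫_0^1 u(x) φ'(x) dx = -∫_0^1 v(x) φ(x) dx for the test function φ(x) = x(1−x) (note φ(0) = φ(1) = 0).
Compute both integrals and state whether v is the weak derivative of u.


LHS = -1/3, RHS = -2/3. No, v is not the weak derivative of u.

u(x) = 2*x**2, classical derivative u'(x) = 4*x.
φ(x) = x(1−x), so φ'(x) = 1 - 2*x.
Note φ(0) = φ(1) = 0, so the boundary term u·φ vanishes.
LHS = ∫_0^1 u(x) φ'(x) dx = ∫_0^1 (-4*x^3 + 2*x^2) dx. Term by term:
  ∫_0^1 -4*x^3 dx = -1;  ∫_0^1 2*x^2 dx = 2/3.
Sum: -1 + 2/3 = -1/3.
So LHS = -1/3.
∫_0^1 v(x) φ(x) dx = ∫_0^1 (-8*x^3 + 8*x^2) dx. Term by term:
  ∫_0^1 -8*x^3 dx = -2;  ∫_0^1 8*x^2 dx = 8/3.
Sum: -2 + 8/3 = 2/3.
So RHS = -∫_0^1 v(x) φ(x) dx = -2/3.
LHS − RHS = 1/3 ≠ 0, so the identity fails.
(For a valid weak derivative the identity must hold for EVERY test function, in particular this one. The failure shows v is NOT the weak derivative of u.)
Correct weak derivative would be u'(x) = 4*x.


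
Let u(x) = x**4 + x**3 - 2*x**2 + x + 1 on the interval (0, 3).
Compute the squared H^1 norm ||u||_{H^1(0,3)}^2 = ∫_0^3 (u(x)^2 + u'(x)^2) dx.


||u||_{H^1}^2 = 269313/28

The H^1 norm (squared) on an interval (0, L) is
  ||u||_{H^1}^2 = ∫_0^L u(x)^2 dx + ∫_0^L u'(x)^2 dx.
Compute u'(x) = 4*x**3 + 3*x**2 - 4*x + 1.
Then u(x)^2 = x**8 + 2*x**7 - 3*x**6 - 2*x**5 + 8*x**4 - 2*x**3 - 3*x**2 + 2*x + 1 and u'(x)^2 = 16*x**6 + 24*x**5 - 23*x**4 - 16*x**3 + 22*x**2 - 8*x + 1.
Integrate each monomial from 0 to 3 using ∫_0^3 c·x^n dx = c·3^(n+1)/(n+1):
  ∫_0^3 u(x)^2 dx = ∫_0^3 (x^8 + 2*x^7 - 3*x^6 - 2*x^5 + 8*x^4 - 2*x^3 - 3*x^2 + 2*x + 1) dx. Term by term:
    ∫_0^3 x^8 dx = 2187;  ∫_0^3 2*x^7 dx = 6561/4;  ∫_0^3 -3*x^6 dx = -6561/7;
    ∫_0^3 -2*x^5 dx = -243;  ∫_0^3 8*x^4 dx = 1944/5;  ∫_0^3 -2*x^3 dx = -81/2;
    ∫_0^3 -3*x^2 dx = -27;  ∫_0^3 2*x dx = 9;  ∫_0^3 1 dx = 3.
  Sum: 2187 + 6561/4 − 6561/7 − 243 + 1944/5 − 81/2 − 27 + 9 + 3 = 417237/140.
  ∫_0^3 u'(x)^2 dx = ∫_0^3 (16*x^6 + 24*x^5 - 23*x^4 - 16*x^3 + 22*x^2 - 8*x + 1) dx. Term by term:
    ∫_0^3 16*x^6 dx = 34992/7;  ∫_0^3 24*x^5 dx = 2916;  ∫_0^3 -23*x^4 dx = -5589/5;
    ∫_0^3 -16*x^3 dx = -324;  ∫_0^3 22*x^2 dx = 198;  ∫_0^3 -8*x dx = -36;
    ∫_0^3 1 dx = 3.
  Sum: 34992/7 + 2916 − 5589/5 − 324 + 198 − 36 + 3 = 232332/35.
Adding: ||u||_{H^1}^2 = 417237/140 + 232332/35 = 269313/28.


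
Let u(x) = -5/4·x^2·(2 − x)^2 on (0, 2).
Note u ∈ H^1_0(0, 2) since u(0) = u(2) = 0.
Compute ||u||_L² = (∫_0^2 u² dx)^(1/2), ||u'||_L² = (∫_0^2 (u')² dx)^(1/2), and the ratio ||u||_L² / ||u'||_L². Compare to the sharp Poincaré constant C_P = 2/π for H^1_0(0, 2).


||u||_L² / ||u'||_L² = sqrt(3)/3 < C_P = 2/π.

u(x) = -5/4·x^2·(2 − x)^2, so u'(x) = 5*x*(-x^2 + 3*x - 2).
u(x) = -5/4·x^2·(2 − x)^2 vanishes at x = 0 and x = 2, so u ∈ H^1_0(0, 2). Differentiate via the product rule and integrate the resulting polynomials term by term.
  ∫_0^2 u² dx = ∫_0^2 (25*x^8/16 - 25*x^7/2 + 75*x^6/2 - 50*x^5 + 25*x^4) dx. Term by term:
    ∫_0^2 25*x^8/16 dx = 800/9;  ∫_0^2 -25*x^7/2 dx = -400;  ∫_0^2 75*x^6/2 dx = 4800/7;
    ∫_0^2 -50*x^5 dx = -1600/3;  ∫_0^2 25*x^4 dx = 160.
  Sum: 800/9 − 400 + 4800/7 − 1600/3 + 160 = 80/63.
  ∫_0^2 (u')² dx = ∫_0^2 (25*x^6 - 150*x^5 + 325*x^4 - 300*x^3 + 100*x^2) dx. Term by term:
    ∫_0^2 25*x^6 dx = 3200/7;  ∫_0^2 -150*x^5 dx = -1600;  ∫_0^2 325*x^4 dx = 2080;
    ∫_0^2 -300*x^3 dx = -1200;  ∫_0^2 100*x^2 dx = 800/3.
  Sum: 3200/7 − 1600 + 2080 − 1200 + 800/3 = 80/21.
∫_0^2 u² dx = 80/63, so ||u||_L² = 4*sqrt(35)/21.
∫_0^2 (u')² dx = 80/21, so ||u'||_L² = 4*sqrt(105)/21.
Ratio ||u||_L² / ||u'||_L² = sqrt(3)/3.
Sharp Poincaré constant on H^1_0(0, 2) is C_P = L/π = 2/π, achieved by sin(π/2·x).
A polynomial bump cannot attain the sharp Poincaré constant (only the first sine eigenfunction does), so the ratio is strictly less than C_P, consistent with ||u||_L² ≤ C_P ||u'||_L².


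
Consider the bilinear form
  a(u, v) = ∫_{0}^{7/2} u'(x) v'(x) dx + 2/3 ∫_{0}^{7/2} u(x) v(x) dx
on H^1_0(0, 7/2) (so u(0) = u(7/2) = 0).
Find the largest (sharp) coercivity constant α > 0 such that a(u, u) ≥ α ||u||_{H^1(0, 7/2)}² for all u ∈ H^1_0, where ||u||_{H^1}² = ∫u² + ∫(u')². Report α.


α = 2*(49 + 6*π^2)/(3*(4*π^2 + 49))

Coercivity of a(·,·) on H^1_0(0, 7/2) means a(u, u) ≥ α ||u||_{H^1}² for every u ∈ H^1_0.
The interval has length L = 7/2, and Poincaré/coercivity depend only on L. Here a(u, u) = ∫(u')² + (2/3)·∫u².
Here 0 < c = 2/3 < 1. The condition a(u,u) ≥ α||u||_{H^1}² reads (1−α)∫(u')² ≥ (α−c)∫u². Any admissible α is ≤ 1 (rapidly oscillating u have ∫u²/∫(u')² → 0), and α = 1 would force 0 ≥ (1−c)∫u², impossible since c < 1; so 1−α > 0. By the sharp Poincaré inequality on H^1_0 of an interval of length L, ∫(u')² ≥ (π/L)²∫u² with equality for the first sine mode sin(π(x−x₀)/L) (x₀ the left endpoint), so the inequality holds for all u iff (1−α)(π/L)² ≥ α − c, i.e. α ≤ ((π/L)² + c)/((π/L)² + 1) = (1 + c(L/π)²)/(1 + (L/π)²). With (π/L)² = 4*π^2/49 and c = 2/3, the largest admissible constant is α = ((π/L)² + c)/((π/L)² + 1).
Simplifying, α = 2*(49 + 6*π^2)/(3*(4*π^2 + 49)).


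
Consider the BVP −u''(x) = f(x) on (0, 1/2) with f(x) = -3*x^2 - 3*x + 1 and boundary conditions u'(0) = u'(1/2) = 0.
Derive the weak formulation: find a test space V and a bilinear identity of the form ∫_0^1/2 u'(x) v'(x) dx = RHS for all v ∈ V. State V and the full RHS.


V = H^1(0, 1/2) (no boundary constraint on v; u is determined up to an additive constant); weak form: ∫_0^1/2 u'v' dx = ∫_0^1/2 (-3*x^2 - 3*x + 1) v dx for all v ∈ V.

Multiply both sides by a test function v and integrate from 0 to 1/2:
  ∫_0^1/2 −u''(x) v(x) dx = ∫_0^1/2 f(x) v(x) dx.
Integrate the LHS by parts once:
  ∫_0^1/2 −u'' v dx = −[u'(x) v(x)]_0^1/2 + ∫_0^1/2 u'(x) v'(x) dx.
Thus ∫_0^1/2 u'(x) v'(x) dx = ∫_0^1/2 f(x) v(x) dx + [u'(x) v(x)]_0^1/2.
Choose V so that boundary terms are either known or forced to vanish.
u has homogeneous Neumann: u'(0) = u'(1/2) = 0. So [u' v]_0^1/2 = 0·v(1/2) − 0·v(0) = 0 for any v; take V = H^1(0, 1/2).
Weak formulation: find u (satisfying any essential BC) such that ∫_0^1/2 u'(x) v'(x) dx = ∫_0^1/2 f v dx for all v ∈ V (homogeneous Neumann, so boundary terms vanish).
Substituting f(x) = -3*x^2 - 3*x + 1, the right-hand side is ∫_0^1/2 (-3*x^2 - 3*x + 1) v dx.
Compatibility check (pure Neumann): taking v ≡ 1 ∈ V gives 0 = ∫_0^1/2 f dx + (0) − (0), i.e. ∫_0^1/2 f dx must equal u'(0) − u'(1/2) = 0. Indeed ∫_0^1/2 (-3*x^2 - 3*x + 1) dx = 0, so the data are compatible. The solution is then unique only up to an additive constant (fix it e.g. by requiring ∫_0^1/2 u dx = 0).


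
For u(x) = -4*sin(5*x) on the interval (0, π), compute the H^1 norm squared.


||u||_{H^1(0,π)}^2 = 208*π

u'(x) = -20*cos(5*x).
Expand u² and (u')² and integrate term by term on (0, π), using: for integers n ≥ 1, ∫_0^π sin²(nx) dx = ∫_0^π cos²(nx) dx = π/2; for n ≠ n', ∫_0^π sin(nx)sin(n'x) dx = ∫_0^π cos(nx)cos(n'x) dx = 0; and by product-to-sum, ∫_0^π sin(nx)cos(n'x) dx = ½∫_0^π [sin((n+n')x) + sin((n−n')x)] dx, which is 0 when n+n' is even and 2n/(n²−n'²) when n+n' is odd (it need not vanish on (0, π)).
  u² squared terms: (-4)²·∫sin(5x)² dx = 16·π/2 = 8*π.
  So ∫_0^π u² dx = 8*π.
  (u')² squared terms: (-20)²·∫cos(5x)² dx = 400·π/2 = 200*π.
  So ∫_0^π (u')² dx = 200*π.
||u||_{H^1}^2 = (8*π) + (200*π) = 208*π.


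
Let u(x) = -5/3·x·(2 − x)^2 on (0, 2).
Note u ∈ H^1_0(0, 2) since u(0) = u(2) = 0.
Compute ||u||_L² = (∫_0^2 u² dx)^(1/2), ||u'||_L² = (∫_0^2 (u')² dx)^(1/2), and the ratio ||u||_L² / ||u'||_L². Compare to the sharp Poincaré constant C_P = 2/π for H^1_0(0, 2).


||u||_L² / ||u'||_L² = sqrt(14)/7 < C_P = 2/π.

u(x) = -5/3·x·(2 − x)^2, so u'(x) = -5*x^2 + 40*x/3 - 20/3.
u(x) = -5/3·x·(2 − x)^2 vanishes at x = 0 and x = 2, so u ∈ H^1_0(0, 2). Differentiate via the product rule and integrate the resulting polynomials term by term.
  ∫_0^2 u² dx = ∫_0^2 (25*x^6/9 - 200*x^5/9 + 200*x^4/3 - 800*x^3/9 + 400*x^2/9) dx. Term by term:
    ∫_0^2 25*x^6/9 dx = 3200/63;  ∫_0^2 -200*x^5/9 dx = -6400/27;  ∫_0^2 200*x^4/3 dx = 1280/3;
    ∫_0^2 -800*x^3/9 dx = -3200/9;  ∫_0^2 400*x^2/9 dx = 3200/27.
  Sum: 3200/63 − 6400/27 + 1280/3 − 3200/9 + 3200/27 = 640/189.
  ∫_0^2 (u')² dx = ∫_0^2 (25*x^4 - 400*x^3/3 + 2200*x^2/9 - 1600*x/9 + 400/9) dx. Term by term:
    ∫_0^2 25*x^4 dx = 160;  ∫_0^2 -400*x^3/3 dx = -1600/3;  ∫_0^2 2200*x^2/9 dx = 17600/27;
    ∫_0^2 -1600*x/9 dx = -3200/9;  ∫_0^2 400/9 dx = 800/9.
  Sum: 160 − 1600/3 + 17600/27 − 3200/9 + 800/9 = 320/27.
∫_0^2 u² dx = 640/189, so ||u||_L² = 8*sqrt(210)/63.
∫_0^2 (u')² dx = 320/27, so ||u'||_L² = 8*sqrt(15)/9.
Ratio ||u||_L² / ||u'||_L² = sqrt(14)/7.
Sharp Poincaré constant on H^1_0(0, 2) is C_P = L/π = 2/π, achieved by sin(π/2·x).
A polynomial bump cannot attain the sharp Poincaré constant (only the first sine eigenfunction does), so the ratio is strictly less than C_P, consistent with ||u||_L² ≤ C_P ||u'||_L².


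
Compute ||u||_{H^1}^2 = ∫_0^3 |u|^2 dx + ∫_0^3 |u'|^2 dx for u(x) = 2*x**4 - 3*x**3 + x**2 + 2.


||u||_{H^1}^2 = 97797/10

The H^1 norm (squared) on an interval (0, L) is
  ||u||_{H^1}^2 = ∫_0^L u(x)^2 dx + ∫_0^L u'(x)^2 dx.
Compute u'(x) = 8*x**3 - 9*x**2 + 2*x.
Then u(x)^2 = 4*x**8 - 12*x**7 + 13*x**6 - 6*x**5 + 9*x**4 - 12*x**3 + 4*x**2 + 4 and u'(x)^2 = 64*x**6 - 144*x**5 + 113*x**4 - 36*x**3 + 4*x**2.
Integrate each monomial from 0 to 3 using ∫_0^3 c·x^n dx = c·3^(n+1)/(n+1):
  ∫_0^3 u(x)^2 dx = ∫_0^3 (4*x^8 - 12*x^7 + 13*x^6 - 6*x^5 + 9*x^4 - 12*x^3 + 4*x^2 + 4) dx. Term by term:
    ∫_0^3 4*x^8 dx = 8748;  ∫_0^3 -12*x^7 dx = -19683/2;  ∫_0^3 13*x^6 dx = 28431/7;
    ∫_0^3 -6*x^5 dx = -729;  ∫_0^3 9*x^4 dx = 2187/5;  ∫_0^3 -12*x^3 dx = -243;
    ∫_0^3 4*x^2 dx = 36;  ∫_0^3 4 dx = 12.
  Sum: 8748 − 19683/2 + 28431/7 − 729 + 2187/5 − 243 + 36 + 12 = 173703/70.
  ∫_0^3 u'(x)^2 dx = ∫_0^3 (64*x^6 - 144*x^5 + 113*x^4 - 36*x^3 + 4*x^2) dx. Term by term:
    ∫_0^3 64*x^6 dx = 139968/7;  ∫_0^3 -144*x^5 dx = -17496;  ∫_0^3 113*x^4 dx = 27459/5;
    ∫_0^3 -36*x^3 dx = -729;  ∫_0^3 4*x^2 dx = 36.
  Sum: 139968/7 − 17496 + 27459/5 − 729 + 36 = 255438/35.
Adding: ||u||_{H^1}^2 = 173703/70 + 255438/35 = 97797/10.


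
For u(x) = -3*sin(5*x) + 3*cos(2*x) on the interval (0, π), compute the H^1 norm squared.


||u||_{H^1(0,π)}^2 = -300/7 + 279*π/2

u'(x) = -6*sin(2*x) - 15*cos(5*x).
Expand u² and (u')² and integrate term by term on (0, π), using: for integers n ≥ 1, ∫_0^π sin²(nx) dx = ∫_0^π cos²(nx) dx = π/2; for n ≠ n', ∫_0^π sin(nx)sin(n'x) dx = ∫_0^π cos(nx)cos(n'x) dx = 0; and by product-to-sum, ∫_0^π sin(nx)cos(n'x) dx = ½∫_0^π [sin((n+n')x) + sin((n−n')x)] dx, which is 0 when n+n' is even and 2n/(n²−n'²) when n+n' is odd (it need not vanish on (0, π)).
  u² squared terms: (-3)²·∫sin(5x)² dx = 9·π/2 = 9*π/2;  (3)²·∫cos(2x)² dx = 9·π/2 = 9*π/2.
  u² cross terms: 2·(-3)·(3)·∫sin(5x)·cos(2x) dx = -18·(10/21) = -60/7.
  So ∫_0^π u² dx = 9*π/2 + 9*π/2 − 60/7 = -60/7 + 9*π.
  (u')² squared terms: (-15)²·∫cos(5x)² dx = 225·π/2 = 225*π/2;  (-6)²·∫sin(2x)² dx = 36·π/2 = 18*π.
  (u')² cross terms: 2·(-15)·(-6)·∫cos(5x)·sin(2x) dx = 180·(-4/21) = -240/7.
  So ∫_0^π (u')² dx = 225*π/2 + 18*π − 240/7 = -240/7 + 261*π/2.
||u||_{H^1}^2 = (-60/7 + 9*π) + (-240/7 + 261*π/2) = -300/7 + 279*π/2.


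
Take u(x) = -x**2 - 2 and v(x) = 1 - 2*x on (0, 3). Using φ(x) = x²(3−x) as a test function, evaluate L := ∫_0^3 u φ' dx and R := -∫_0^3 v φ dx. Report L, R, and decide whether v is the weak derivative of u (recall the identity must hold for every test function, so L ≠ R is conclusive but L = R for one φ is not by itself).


LHS = 243/10, RHS = 351/20. No, v is not the weak derivative of u.

u(x) = -x**2 - 2, classical derivative u'(x) = -2*x.
φ(x) = x²(3−x), so φ'(x) = 3*x*(2 - x).
Note φ(0) = φ(3) = 0, so the boundary term u·φ vanishes.
LHS = ∫_0^3 u(x) φ'(x) dx = ∫_0^3 (3*x^4 - 6*x^3 + 6*x^2 - 12*x) dx. Term by term:
  ∫_0^3 3*x^4 dx = 729/5;  ∫_0^3 -6*x^3 dx = -243/2;  ∫_0^3 6*x^2 dx = 54;
  ∫_0^3 -12*x dx = -54.
Sum: 729/5 − 243/2 + 54 − 54 = 243/10.
So LHS = 243/10.
∫_0^3 v(x) φ(x) dx = ∫_0^3 (2*x^4 - 7*x^3 + 3*x^2) dx. Term by term:
  ∫_0^3 2*x^4 dx = 486/5;  ∫_0^3 -7*x^3 dx = -567/4;  ∫_0^3 3*x^2 dx = 27.
Sum: 486/5 − 567/4 + 27 = -351/20.
So RHS = -∫_0^3 v(x) φ(x) dx = 351/20.
LHS − RHS = 27/4 ≠ 0, so the identity fails.
(For a valid weak derivative the identity must hold for EVERY test function, in particular this one. The failure shows v is NOT the weak derivative of u.)
Correct weak derivative would be u'(x) = -2*x.


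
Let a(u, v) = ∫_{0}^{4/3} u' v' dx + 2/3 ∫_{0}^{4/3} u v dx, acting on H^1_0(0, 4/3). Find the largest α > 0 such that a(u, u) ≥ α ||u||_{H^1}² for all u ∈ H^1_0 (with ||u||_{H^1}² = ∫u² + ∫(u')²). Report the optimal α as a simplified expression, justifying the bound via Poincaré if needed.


α = (32 + 27*π^2)/(3*(16 + 9*π^2))

Coercivity of a(·,·) on H^1_0(0, 4/3) means a(u, u) ≥ α ||u||_{H^1}² for every u ∈ H^1_0.
The interval has length L = 4/3, and Poincaré/coercivity depend only on L. Here a(u, u) = ∫(u')² + (2/3)·∫u².
Here 0 < c = 2/3 < 1. The condition a(u,u) ≥ α||u||_{H^1}² reads (1−α)∫(u')² ≥ (α−c)∫u². Any admissible α is ≤ 1 (rapidly oscillating u have ∫u²/∫(u')² → 0), and α = 1 would force 0 ≥ (1−c)∫u², impossible since c < 1; so 1−α > 0. By the sharp Poincaré inequality on H^1_0 of an interval of length L, ∫(u')² ≥ (π/L)²∫u² with equality for the first sine mode sin(π(x−x₀)/L) (x₀ the left endpoint), so the inequality holds for all u iff (1−α)(π/L)² ≥ α − c, i.e. α ≤ ((π/L)² + c)/((π/L)² + 1) = (1 + c(L/π)²)/(1 + (L/π)²). With (π/L)² = 9*π^2/16 and c = 2/3, the largest admissible constant is α = ((π/L)² + c)/((π/L)² + 1).
Simplifying, α = (32 + 27*π^2)/(3*(16 + 9*π^2)).


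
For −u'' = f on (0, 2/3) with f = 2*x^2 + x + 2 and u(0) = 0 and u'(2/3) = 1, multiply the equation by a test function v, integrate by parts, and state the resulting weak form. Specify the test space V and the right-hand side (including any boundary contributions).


V = {v ∈ H^1(0, 2/3) : v(0) = 0} (test functions vanish at x = 0 where u is specified); weak form: ∫_0^2/3 u'v' dx = ∫_0^2/3 (2*x^2 + x + 2) v dx + v(2/3) for all v ∈ V.

Multiply both sides by a test function v and integrate from 0 to 2/3:
  ∫_0^2/3 −u''(x) v(x) dx = ∫_0^2/3 f(x) v(x) dx.
Integrate the LHS by parts once:
  ∫_0^2/3 −u'' v dx = −[u'(x) v(x)]_0^2/3 + ∫_0^2/3 u'(x) v'(x) dx.
Thus ∫_0^2/3 u'(x) v'(x) dx = ∫_0^2/3 f(x) v(x) dx + [u'(x) v(x)]_0^2/3.
Choose V so that boundary terms are either known or forced to vanish.
Mixed BC: u(0) = 0 (Dirichlet) and u'(2/3) = 1 (Neumann). Define V = {v ∈ H^1(0, 2/3) : v(0) = 0}. Then [u' v]_0^2/3 = u'(2/3)·v(2/3) − u'(0)·0 = v(2/3).
Weak formulation: find u (satisfying any essential BC) such that ∫_0^2/3 u'(x) v'(x) dx = ∫_0^2/3 f v dx + v(2/3) for all v ∈ V (Dirichlet at 0 absorbed into V; Neumann datum at x = 2/3 contributes the boundary term).
Substituting f(x) = 2*x^2 + x + 2, the right-hand side is ∫_0^2/3 (2*x^2 + x + 2) v dx + v(2/3).


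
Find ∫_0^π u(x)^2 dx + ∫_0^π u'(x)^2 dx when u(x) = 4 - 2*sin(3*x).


||u||_{H^1(0,π)}^2 = -32/3 + 36*π

u'(x) = -6*cos(3*x).
Expand u² and (u')² and integrate term by term on (0, π), using: for integers n ≥ 1, ∫_0^π sin²(nx) dx = ∫_0^π cos²(nx) dx = π/2; for n ≠ n', ∫_0^π sin(nx)sin(n'x) dx = ∫_0^π cos(nx)cos(n'x) dx = 0; and by product-to-sum, ∫_0^π sin(nx)cos(n'x) dx = ½∫_0^π [sin((n+n')x) + sin((n−n')x)] dx, which is 0 when n+n' is even and 2n/(n²−n'²) when n+n' is odd (it need not vanish on (0, π)). For the constant mode: ∫_0^π 1 dx = π, ∫_0^π cos(nx) dx = 0, ∫_0^π sin(nx) dx = (1−(−1)^n)/n.
  u² squared terms: (4)²·∫1 dx = 16·π = 16*π;  (-2)²·∫sin(3x)² dx = 4·π/2 = 2*π.
  u² cross terms: 2·(4)·(-2)·∫1·sin(3x) dx = -16·(2/3) = -32/3.
  So ∫_0^π u² dx = 16*π + 2*π − 32/3 = -32/3 + 18*π.
  (u')² squared terms: (-6)²·∫cos(3x)² dx = 36·π/2 = 18*π.
  So ∫_0^π (u')² dx = 18*π.
||u||_{H^1}^2 = (-32/3 + 18*π) + (18*π) = -32/3 + 36*π.


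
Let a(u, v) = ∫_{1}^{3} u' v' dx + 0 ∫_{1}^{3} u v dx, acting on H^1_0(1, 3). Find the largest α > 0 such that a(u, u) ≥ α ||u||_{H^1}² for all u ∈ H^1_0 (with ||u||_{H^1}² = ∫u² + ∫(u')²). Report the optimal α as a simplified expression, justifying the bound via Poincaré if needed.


α = π^2/(4 + π^2)

Coercivity of a(·,·) on H^1_0(1, 3) means a(u, u) ≥ α ||u||_{H^1}² for every u ∈ H^1_0.
The interval has length L = 2, and Poincaré/coercivity depend only on L. Here a(u, u) = ∫(u')² + (0)·∫u².
Here c = 0, so a(u,u) = ∫(u')² alone. The condition a(u,u) ≥ α||u||_{H^1}² reads (1−α)∫(u')² ≥ (α−c)∫u². Any admissible α is ≤ 1 (rapidly oscillating u have ∫u²/∫(u')² → 0), and α = 1 would force 0 ≥ (1−c)∫u², impossible since c < 1; so 1−α > 0. By the sharp Poincaré inequality on H^1_0 of an interval of length L, ∫(u')² ≥ (π/L)²∫u² with equality for the first sine mode sin(π(x−x₀)/L) (x₀ the left endpoint), so the inequality holds for all u iff (1−α)(π/L)² ≥ α − c, i.e. α ≤ ((π/L)² + c)/((π/L)² + 1) = (1 + c(L/π)²)/(1 + (L/π)²). (Direct route, valid since c ≤ 0: Poincaré gives c∫u² ≥ c(L/π)²∫(u')², so a(u,u) ≥ (1 + c(L/π)²)∫(u')², while ||u||_{H^1}² ≤ (1 + (L/π)²)∫(u')²; dividing yields the same α.) With (π/L)² = π^2/4 and c = 0, the largest admissible constant is α = ((π/L)² + c)/((π/L)² + 1).
Simplifying, α = π^2/(4 + π^2).


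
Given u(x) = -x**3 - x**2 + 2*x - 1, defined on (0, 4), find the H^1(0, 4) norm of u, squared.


||u||_{H^1}^2 = 572884/105

The H^1 norm (squared) on an interval (0, L) is
  ||u||_{H^1}^2 = ∫_0^L u(x)^2 dx + ∫_0^L u'(x)^2 dx.
Compute u'(x) = -3*x**2 - 2*x + 2.
Then u(x)^2 = x**6 + 2*x**5 - 3*x**4 - 2*x**3 + 6*x**2 - 4*x + 1 and u'(x)^2 = 9*x**4 + 12*x**3 - 8*x**2 - 8*x + 4.
Integrate each monomial from 0 to 4 using ∫_0^4 c·x^n dx = c·4^(n+1)/(n+1):
  ∫_0^4 u(x)^2 dx = ∫_0^4 (x^6 + 2*x^5 - 3*x^4 - 2*x^3 + 6*x^2 - 4*x + 1) dx. Term by term:
    ∫_0^4 x^6 dx = 16384/7;  ∫_0^4 2*x^5 dx = 4096/3;  ∫_0^4 -3*x^4 dx = -3072/5;
    ∫_0^4 -2*x^3 dx = -128;  ∫_0^4 6*x^2 dx = 128;  ∫_0^4 -4*x dx = -32;
    ∫_0^4 1 dx = 4.
  Sum: 16384/7 + 4096/3 − 3072/5 − 128 + 128 − 32 + 4 = 321668/105.
  ∫_0^4 u'(x)^2 dx = ∫_0^4 (9*x^4 + 12*x^3 - 8*x^2 - 8*x + 4) dx. Term by term:
    ∫_0^4 9*x^4 dx = 9216/5;  ∫_0^4 12*x^3 dx = 768;  ∫_0^4 -8*x^2 dx = -512/3;
    ∫_0^4 -8*x dx = -64;  ∫_0^4 4 dx = 16.
  Sum: 9216/5 + 768 − 512/3 − 64 + 16 = 35888/15.
Adding: ||u||_{H^1}^2 = 321668/105 + 35888/15 = 572884/105.


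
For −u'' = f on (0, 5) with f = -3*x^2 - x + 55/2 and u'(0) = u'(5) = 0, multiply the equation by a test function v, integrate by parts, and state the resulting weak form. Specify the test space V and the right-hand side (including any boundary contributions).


V = H^1(0, 5) (no boundary constraint on v; u is determined up to an additive constant); weak form: ∫_0^5 u'v' dx = ∫_0^5 (-3*x^2 - x + 55/2) v dx for all v ∈ V.

Multiply both sides by a test function v and integrate from 0 to 5:
  ∫_0^5 −u''(x) v(x) dx = ∫_0^5 f(x) v(x) dx.
Integrate the LHS by parts once:
  ∫_0^5 −u'' v dx = −[u'(x) v(x)]_0^5 + ∫_0^5 u'(x) v'(x) dx.
Thus ∫_0^5 u'(x) v'(x) dx = ∫_0^5 f(x) v(x) dx + [u'(x) v(x)]_0^5.
Choose V so that boundary terms are either known or forced to vanish.
u has homogeneous Neumann: u'(0) = u'(5) = 0. So [u' v]_0^5 = 0·v(5) − 0·v(0) = 0 for any v; take V = H^1(0, 5).
Weak formulation: find u (satisfying any essential BC) such that ∫_0^5 u'(x) v'(x) dx = ∫_0^5 f v dx for all v ∈ V (homogeneous Neumann, so boundary terms vanish).
Substituting f(x) = -3*x^2 - x + 55/2, the right-hand side is ∫_0^5 (-3*x^2 - x + 55/2) v dx.
Compatibility check (pure Neumann): taking v ≡ 1 ∈ V gives 0 = ∫_0^5 f dx + (0) − (0), i.e. ∫_0^5 f dx must equal u'(0) − u'(5) = 0. Indeed ∫_0^5 (-3*x^2 - x + 55/2) dx = 0, so the data are compatible. The solution is then unique only up to an additive constant (fix it e.g. by requiring ∫_0^5 u dx = 0).


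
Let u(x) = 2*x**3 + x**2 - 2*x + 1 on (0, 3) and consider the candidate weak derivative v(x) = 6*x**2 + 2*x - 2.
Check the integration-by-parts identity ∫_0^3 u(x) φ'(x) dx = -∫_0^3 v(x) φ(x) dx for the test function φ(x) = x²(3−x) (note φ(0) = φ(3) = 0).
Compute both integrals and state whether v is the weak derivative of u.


LHS = -783/5, RHS = -783/5. Yes, v = u' weakly.

u(x) = 2*x**3 + x**2 - 2*x + 1, classical derivative u'(x) = 6*x**2 + 2*x - 2.
φ(x) = x²(3−x), so φ'(x) = 3*x*(2 - x).
Note φ(0) = φ(3) = 0, so the boundary term u·φ vanishes.
LHS = ∫_0^3 u(x) φ'(x) dx = ∫_0^3 (-6*x^5 + 9*x^4 + 12*x^3 - 15*x^2 + 6*x) dx. Term by term:
  ∫_0^3 -6*x^5 dx = -729;  ∫_0^3 9*x^4 dx = 2187/5;  ∫_0^3 12*x^3 dx = 243;
  ∫_0^3 -15*x^2 dx = -135;  ∫_0^3 6*x dx = 27.
Sum: -729 + 2187/5 + 243 − 135 + 27 = -783/5.
So LHS = -783/5.
∫_0^3 v(x) φ(x) dx = ∫_0^3 (-6*x^5 + 16*x^4 + 8*x^3 - 6*x^2) dx. Term by term:
  ∫_0^3 -6*x^5 dx = -729;  ∫_0^3 16*x^4 dx = 3888/5;  ∫_0^3 8*x^3 dx = 162;
  ∫_0^3 -6*x^2 dx = -54.
Sum: -729 + 3888/5 + 162 − 54 = 783/5.
So RHS = -∫_0^3 v(x) φ(x) dx = -783/5.
LHS = RHS, so the identity holds for this test φ.
Moreover u is smooth here and v(x) = u'(x) = 6*x**2 + 2*x - 2 pointwise, so the identity holds for every test function. Hence v is the weak derivative of u.


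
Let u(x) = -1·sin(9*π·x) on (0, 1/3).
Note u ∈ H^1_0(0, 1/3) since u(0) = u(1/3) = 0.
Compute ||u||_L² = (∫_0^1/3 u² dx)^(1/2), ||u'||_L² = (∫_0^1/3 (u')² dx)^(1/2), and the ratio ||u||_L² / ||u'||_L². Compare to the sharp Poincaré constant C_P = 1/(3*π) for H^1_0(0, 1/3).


||u||_L² / ||u'||_L² = 1/(9*π) < C_P = 1/(3*π).

u(x) = -1·sin(9*π·x), so u'(x) = -9*π*cos(9*π*x).
Writing u(x) = A·sin(kπx/L) with A = -1 and k = 3, use ∫_0^L sin²(kπx/L) dx = L/2 and ∫_0^L cos²(kπx/L) dx = L/2.
u² = 1·sin²(9*π·x) and (u')² = 81*π^2·cos²(9*π·x), and each of sin², cos² integrates to L/2 = 1/6 over (0, 1/3).
∫_0^1/3 u² dx = 1/6, so ||u||_L² = sqrt(6)/6.
∫_0^1/3 (u')² dx = 27*π^2/2, so ||u'||_L² = 3*sqrt(6)*π/2.
Ratio ||u||_L² / ||u'||_L² = 1/(9*π).
Sharp Poincaré constant on H^1_0(0, 1/3) is C_P = L/π = 1/(3*π), achieved by sin(3*π·x).
This is the k = 3 harmonic; the ratio L/(kπ) is strictly less than C_P = L/π, consistent with the sharp inequality ||u||_L² ≤ C_P ||u'||_L².


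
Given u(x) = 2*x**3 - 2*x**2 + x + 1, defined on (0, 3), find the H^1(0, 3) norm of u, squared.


||u||_{H^1}^2 = 57684/35

The H^1 norm (squared) on an interval (0, L) is
  ||u||_{H^1}^2 = ∫_0^L u(x)^2 dx + ∫_0^L u'(x)^2 dx.
Compute u'(x) = 6*x**2 - 4*x + 1.
Then u(x)^2 = 4*x**6 - 8*x**5 + 8*x**4 - 3*x**2 + 2*x + 1 and u'(x)^2 = 36*x**4 - 48*x**3 + 28*x**2 - 8*x + 1.
Integrate each monomial from 0 to 3 using ∫_0^3 c·x^n dx = c·3^(n+1)/(n+1):
  ∫_0^3 u(x)^2 dx = ∫_0^3 (4*x^6 - 8*x^5 + 8*x^4 - 3*x^2 + 2*x + 1) dx. Term by term:
    ∫_0^3 4*x^6 dx = 8748/7;  ∫_0^3 -8*x^5 dx = -972;  ∫_0^3 8*x^4 dx = 1944/5;
    ∫_0^3 -3*x^2 dx = -27;  ∫_0^3 2*x dx = 9;  ∫_0^3 1 dx = 3.
  Sum: 8748/7 − 972 + 1944/5 − 27 + 9 + 3 = 22803/35.
  ∫_0^3 u'(x)^2 dx = ∫_0^3 (36*x^4 - 48*x^3 + 28*x^2 - 8*x + 1) dx. Term by term:
    ∫_0^3 36*x^4 dx = 8748/5;  ∫_0^3 -48*x^3 dx = -972;  ∫_0^3 28*x^2 dx = 252;
    ∫_0^3 -8*x dx = -36;  ∫_0^3 1 dx = 3.
  Sum: 8748/5 − 972 + 252 − 36 + 3 = 4983/5.
Adding: ||u||_{H^1}^2 = 22803/35 + 4983/5 = 57684/35.


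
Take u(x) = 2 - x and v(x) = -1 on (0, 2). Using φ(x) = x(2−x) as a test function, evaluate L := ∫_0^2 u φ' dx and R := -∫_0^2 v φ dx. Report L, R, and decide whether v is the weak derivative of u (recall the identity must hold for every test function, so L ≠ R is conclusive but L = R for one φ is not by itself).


LHS = 4/3, RHS = 4/3. Yes, v = u' weakly.

u(x) = 2 - x, classical derivative u'(x) = -1.
φ(x) = x(2−x), so φ'(x) = 2 - 2*x.
Note φ(0) = φ(2) = 0, so the boundary term u·φ vanishes.
LHS = ∫_0^2 u(x) φ'(x) dx = ∫_0^2 (2*x^2 - 6*x + 4) dx. Term by term:
  ∫_0^2 2*x^2 dx = 16/3;  ∫_0^2 -6*x dx = -12;  ∫_0^2 4 dx = 8.
Sum: 16/3 − 12 + 8 = 4/3.
So LHS = 4/3.
∫_0^2 v(x) φ(x) dx = ∫_0^2 (x^2 - 2*x) dx. Term by term:
  ∫_0^2 x^2 dx = 8/3;  ∫_0^2 -2*x dx = -4.
Sum: 8/3 − 4 = -4/3.
So RHS = -∫_0^2 v(x) φ(x) dx = 4/3.
LHS = RHS, so the identity holds for this test φ.
Moreover u is smooth here and v(x) = u'(x) = -1 pointwise, so the identity holds for every test function. Hence v is the weak derivative of u.


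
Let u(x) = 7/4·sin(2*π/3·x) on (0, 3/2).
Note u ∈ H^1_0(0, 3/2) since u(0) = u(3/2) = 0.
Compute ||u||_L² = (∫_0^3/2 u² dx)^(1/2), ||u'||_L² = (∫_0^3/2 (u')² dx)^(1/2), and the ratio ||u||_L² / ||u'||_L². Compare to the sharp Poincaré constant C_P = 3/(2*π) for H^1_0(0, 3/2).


||u||_L² / ||u'||_L² = 3/(2*π) = C_P.

u(x) = 7/4·sin(2*π/3·x), so u'(x) = 7*π*cos(2*π*x/3)/6.
Writing u(x) = A·sin(kπx/L) with A = 7/4 and k = 1, use ∫_0^L sin²(kπx/L) dx = L/2 and ∫_0^L cos²(kπx/L) dx = L/2.
u² = 49/16·sin²(2*π/3·x) and (u')² = 49*π^2/36·cos²(2*π/3·x), and each of sin², cos² integrates to L/2 = 3/4 over (0, 3/2).
∫_0^3/2 u² dx = 147/64, so ||u||_L² = 7*sqrt(3)/8.
∫_0^3/2 (u')² dx = 49*π^2/48, so ||u'||_L² = 7*sqrt(3)*π/12.
Ratio ||u||_L² / ||u'||_L² = 3/(2*π).
Sharp Poincaré constant on H^1_0(0, 3/2) is C_P = L/π = 3/(2*π), achieved by sin(2*π/3·x).
This is the k = 1 eigenfunction (up to amplitude), so the ratio equals the sharp Poincaré constant exactly.


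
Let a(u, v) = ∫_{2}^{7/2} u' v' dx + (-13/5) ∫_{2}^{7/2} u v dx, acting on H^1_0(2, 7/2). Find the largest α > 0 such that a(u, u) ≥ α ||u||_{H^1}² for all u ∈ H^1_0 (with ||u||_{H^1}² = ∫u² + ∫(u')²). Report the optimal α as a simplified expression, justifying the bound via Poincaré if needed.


α = (-117 + 20*π^2)/(5*(9 + 4*π^2))

Coercivity of a(·,·) on H^1_0(2, 7/2) means a(u, u) ≥ α ||u||_{H^1}² for every u ∈ H^1_0.
The interval has length L = 3/2, and Poincaré/coercivity depend only on L. Here a(u, u) = ∫(u')² + (-13/5)·∫u².
Here c = -13/5 < 0 with |c| < (π/L)² = 4*π^2/9, so coercivity still holds. The condition a(u,u) ≥ α||u||_{H^1}² reads (1−α)∫(u')² ≥ (α−c)∫u². Any admissible α is ≤ 1 (rapidly oscillating u have ∫u²/∫(u')² → 0), and α = 1 would force 0 ≥ (1−c)∫u², impossible since c < 1; so 1−α > 0. By the sharp Poincaré inequality on H^1_0 of an interval of length L, ∫(u')² ≥ (π/L)²∫u² with equality for the first sine mode sin(π(x−x₀)/L) (x₀ the left endpoint), so the inequality holds for all u iff (1−α)(π/L)² ≥ α − c, i.e. α ≤ ((π/L)² + c)/((π/L)² + 1) = (1 + c(L/π)²)/(1 + (L/π)²). (Direct route, valid since c ≤ 0: Poincaré gives c∫u² ≥ c(L/π)²∫(u')², so a(u,u) ≥ (1 + c(L/π)²)∫(u')², while ||u||_{H^1}² ≤ (1 + (L/π)²)∫(u')²; dividing yields the same α.) With (π/L)² = 4*π^2/9 and c = -13/5, the largest admissible constant is α = ((π/L)² + c)/((π/L)² + 1).
Simplifying, α = (-117 + 20*π^2)/(5*(9 + 4*π^2)).


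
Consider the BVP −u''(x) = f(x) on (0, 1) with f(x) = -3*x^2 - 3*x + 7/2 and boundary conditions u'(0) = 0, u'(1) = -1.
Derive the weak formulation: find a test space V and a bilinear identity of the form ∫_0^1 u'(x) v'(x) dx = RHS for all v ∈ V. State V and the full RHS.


V = H^1(0, 1) (v unrestricted at boundary; u is determined up to an additive constant); weak form: ∫_0^1 u'v' dx = ∫_0^1 (-3*x^2 - 3*x + 7/2) v dx − v(1) for all v ∈ V.

Multiply both sides by a test function v and integrate from 0 to 1:
  ∫_0^1 −u''(x) v(x) dx = ∫_0^1 f(x) v(x) dx.
Integrate the LHS by parts once:
  ∫_0^1 −u'' v dx = −[u'(x) v(x)]_0^1 + ∫_0^1 u'(x) v'(x) dx.
Thus ∫_0^1 u'(x) v'(x) dx = ∫_0^1 f(x) v(x) dx + [u'(x) v(x)]_0^1.
Choose V so that boundary terms are either known or forced to vanish.
u has inhomogeneous Neumann u'(0) = 0, u'(1) = -1. [u' v]_0^1 = (-1)·v(1) − (0)·v(0) = − v(1). Take V = H^1(0, 1); boundary term becomes part of RHS.
Weak formulation: find u (satisfying any essential BC) such that ∫_0^1 u'(x) v'(x) dx = ∫_0^1 f v dx − v(1) for all v ∈ V (Neumann data are natural BCs: they enter the RHS as boundary terms).
Substituting f(x) = -3*x^2 - 3*x + 7/2, the right-hand side is ∫_0^1 (-3*x^2 - 3*x + 7/2) v dx − v(1).
Compatibility check (pure Neumann): taking v ≡ 1 ∈ V gives 0 = ∫_0^1 f dx + (-1) − (0), i.e. ∫_0^1 f dx must equal u'(0) − u'(1) = 1. Indeed ∫_0^1 (-3*x^2 - 3*x + 7/2) dx = 1, so the data are compatible. The solution is then unique only up to an additive constant (fix it e.g. by requiring ∫_0^1 u dx = 0).


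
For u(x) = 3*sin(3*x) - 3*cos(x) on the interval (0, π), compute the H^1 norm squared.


||u||_{H^1(0,π)}^2 = 54*π

u'(x) = 3*sin(x) + 9*cos(3*x).
Expand u² and (u')² and integrate term by term on (0, π), using: for integers n ≥ 1, ∫_0^π sin²(nx) dx = ∫_0^π cos²(nx) dx = π/2; for n ≠ n', ∫_0^π sin(nx)sin(n'x) dx = ∫_0^π cos(nx)cos(n'x) dx = 0; and by product-to-sum, ∫_0^π sin(nx)cos(n'x) dx = ½∫_0^π [sin((n+n')x) + sin((n−n')x)] dx, which is 0 when n+n' is even and 2n/(n²−n'²) when n+n' is odd (it need not vanish on (0, π)).
  u² squared terms: (-3)²·∫cos(x)² dx = 9·π/2 = 9*π/2;  (3)²·∫sin(3x)² dx = 9·π/2 = 9*π/2.
  u² cross terms: 2·(-3)·(3)·∫cos(x)·sin(3x) dx = -18·(0) = 0.
  So ∫_0^π u² dx = 9*π/2 + 9*π/2 + 0 = 9*π.
  (u')² squared terms: (3)²·∫sin(x)² dx = 9·π/2 = 9*π/2;  (9)²·∫cos(3x)² dx = 81·π/2 = 81*π/2.
  (u')² cross terms: 2·(3)·(9)·∫sin(x)·cos(3x) dx = 54·(0) = 0.
  So ∫_0^π (u')² dx = 9*π/2 + 81*π/2 + 0 = 45*π.
||u||_{H^1}^2 = (9*π) + (45*π) = 54*π.


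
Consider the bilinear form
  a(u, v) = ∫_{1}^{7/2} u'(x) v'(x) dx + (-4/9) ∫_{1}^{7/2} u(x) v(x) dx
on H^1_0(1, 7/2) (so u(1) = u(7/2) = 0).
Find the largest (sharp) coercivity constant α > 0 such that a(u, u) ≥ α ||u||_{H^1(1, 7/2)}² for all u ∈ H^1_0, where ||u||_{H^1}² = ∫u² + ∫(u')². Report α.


α = 4*(-25 + 9*π^2)/(9*(25 + 4*π^2))

Coercivity of a(·,·) on H^1_0(1, 7/2) means a(u, u) ≥ α ||u||_{H^1}² for every u ∈ H^1_0.
The interval has length L = 5/2, and Poincaré/coercivity depend only on L. Here a(u, u) = ∫(u')² + (-4/9)·∫u².
Here c = -4/9 < 0 with |c| < (π/L)² = 4*π^2/25, so coercivity still holds. The condition a(u,u) ≥ α||u||_{H^1}² reads (1−α)∫(u')² ≥ (α−c)∫u². Any admissible α is ≤ 1 (rapidly oscillating u have ∫u²/∫(u')² → 0), and α = 1 would force 0 ≥ (1−c)∫u², impossible since c < 1; so 1−α > 0. By the sharp Poincaré inequality on H^1_0 of an interval of length L, ∫(u')² ≥ (π/L)²∫u² with equality for the first sine mode sin(π(x−x₀)/L) (x₀ the left endpoint), so the inequality holds for all u iff (1−α)(π/L)² ≥ α − c, i.e. α ≤ ((π/L)² + c)/((π/L)² + 1) = (1 + c(L/π)²)/(1 + (L/π)²). (Direct route, valid since c ≤ 0: Poincaré gives c∫u² ≥ c(L/π)²∫(u')², so a(u,u) ≥ (1 + c(L/π)²)∫(u')², while ||u||_{H^1}² ≤ (1 + (L/π)²)∫(u')²; dividing yields the same α.) With (π/L)² = 4*π^2/25 and c = -4/9, the largest admissible constant is α = ((π/L)² + c)/((π/L)² + 1).
Simplifying, α = 4*(-25 + 9*π^2)/(9*(25 + 4*π^2)).


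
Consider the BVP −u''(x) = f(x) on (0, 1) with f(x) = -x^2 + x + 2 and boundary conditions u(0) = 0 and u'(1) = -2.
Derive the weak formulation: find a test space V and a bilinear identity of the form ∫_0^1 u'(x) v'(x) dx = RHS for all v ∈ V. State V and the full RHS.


V = {v ∈ H^1(0, 1) : v(0) = 0} (test functions vanish at x = 0 where u is specified); weak form: ∫_0^1 u'v' dx = ∫_0^1 (-x^2 + x + 2) v dx − 2·v(1) for all v ∈ V.

Multiply both sides by a test function v and integrate from 0 to 1:
  ∫_0^1 −u''(x) v(x) dx = ∫_0^1 f(x) v(x) dx.
Integrate the LHS by parts once:
  ∫_0^1 −u'' v dx = −[u'(x) v(x)]_0^1 + ∫_0^1 u'(x) v'(x) dx.
Thus ∫_0^1 u'(x) v'(x) dx = ∫_0^1 f(x) v(x) dx + [u'(x) v(x)]_0^1.
Choose V so that boundary terms are either known or forced to vanish.
Mixed BC: u(0) = 0 (Dirichlet) and u'(1) = -2 (Neumann). Define V = {v ∈ H^1(0, 1) : v(0) = 0}. Then [u' v]_0^1 = u'(1)·v(1) − u'(0)·0 = − 2·v(1).
Weak formulation: find u (satisfying any essential BC) such that ∫_0^1 u'(x) v'(x) dx = ∫_0^1 f v dx − 2·v(1) for all v ∈ V (Dirichlet at 0 absorbed into V; Neumann datum at x = 1 contributes the boundary term).
Substituting f(x) = -x^2 + x + 2, the right-hand side is ∫_0^1 (-x^2 + x + 2) v dx − 2·v(1).


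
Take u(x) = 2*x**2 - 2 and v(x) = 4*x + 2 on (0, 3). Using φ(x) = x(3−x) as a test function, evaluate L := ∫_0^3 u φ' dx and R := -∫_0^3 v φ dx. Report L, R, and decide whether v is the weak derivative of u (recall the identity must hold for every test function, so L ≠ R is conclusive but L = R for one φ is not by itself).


LHS = -27, RHS = -36. No, v is not the weak derivative of u.

u(x) = 2*x**2 - 2, classical derivative u'(x) = 4*x.
φ(x) = x(3−x), so φ'(x) = 3 - 2*x.
Note φ(0) = φ(3) = 0, so the boundary term u·φ vanishes.
LHS = ∫_0^3 u(x) φ'(x) dx = ∫_0^3 (-4*x^3 + 6*x^2 + 4*x - 6) dx. Term by term:
  ∫_0^3 -4*x^3 dx = -81;  ∫_0^3 6*x^2 dx = 54;  ∫_0^3 4*x dx = 18;
  ∫_0^3 -6 dx = -18.
Sum: -81 + 54 + 18 − 18 = -27.
So LHS = -27.
∫_0^3 v(x) φ(x) dx = ∫_0^3 (-4*x^3 + 10*x^2 + 6*x) dx. Term by term:
  ∫_0^3 -4*x^3 dx = -81;  ∫_0^3 10*x^2 dx = 90;  ∫_0^3 6*x dx = 27.
Sum: -81 + 90 + 27 = 36.
So RHS = -∫_0^3 v(x) φ(x) dx = -36.
LHS − RHS = 9 ≠ 0, so the identity fails.
(For a valid weak derivative the identity must hold for EVERY test function, in particular this one. The failure shows v is NOT the weak derivative of u.)
Correct weak derivative would be u'(x) = 4*x.


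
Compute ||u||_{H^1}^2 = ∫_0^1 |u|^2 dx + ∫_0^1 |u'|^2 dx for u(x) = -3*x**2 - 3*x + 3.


||u||_{H^1}^2 = 423/10

The H^1 norm (squared) on an interval (0, L) is
  ||u||_{H^1}^2 = ∫_0^L u(x)^2 dx + ∫_0^L u'(x)^2 dx.
Compute u'(x) = -6*x - 3.
Then u(x)^2 = 9*x**4 + 18*x**3 - 9*x**2 - 18*x + 9 and u'(x)^2 = 36*x**2 + 36*x + 9.
Integrate each monomial from 0 to 1 using ∫_0^1 c·x^n dx = c·1^(n+1)/(n+1):
  ∫_0^1 u(x)^2 dx = ∫_0^1 (9*x^4 + 18*x^3 - 9*x^2 - 18*x + 9) dx. Term by term:
    ∫_0^1 9*x^4 dx = 9/5;  ∫_0^1 18*x^3 dx = 9/2;  ∫_0^1 -9*x^2 dx = -3;
    ∫_0^1 -18*x dx = -9;  ∫_0^1 9 dx = 9.
  Sum: 9/5 + 9/2 − 3 − 9 + 9 = 33/10.
  ∫_0^1 u'(x)^2 dx = ∫_0^1 (36*x^2 + 36*x + 9) dx. Term by term:
    ∫_0^1 36*x^2 dx = 12;  ∫_0^1 36*x dx = 18;  ∫_0^1 9 dx = 9.
  Sum: 12 + 18 + 9 = 39.
Adding: ||u||_{H^1}^2 = 33/10 + 39 = 423/10.


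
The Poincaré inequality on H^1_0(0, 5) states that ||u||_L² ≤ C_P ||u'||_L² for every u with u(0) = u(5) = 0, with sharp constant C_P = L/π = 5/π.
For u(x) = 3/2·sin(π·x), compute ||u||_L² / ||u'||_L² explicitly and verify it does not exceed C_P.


||u||_L² / ||u'||_L² = 1/π < C_P = 5/π.

u(x) = 3/2·sin(π·x), so u'(x) = 3*π*cos(π*x)/2.
Writing u(x) = A·sin(kπx/L) with A = 3/2 and k = 5, use ∫_0^L sin²(kπx/L) dx = L/2 and ∫_0^L cos²(kπx/L) dx = L/2.
u² = 9/4·sin²(π·x) and (u')² = 9*π^2/4·cos²(π·x), and each of sin², cos² integrates to L/2 = 5/2 over (0, 5).
∫_0^5 u² dx = 45/8, so ||u||_L² = 3*sqrt(10)/4.
∫_0^5 (u')² dx = 45*π^2/8, so ||u'||_L² = 3*sqrt(10)*π/4.
Ratio ||u||_L² / ||u'||_L² = 1/π.
Sharp Poincaré constant on H^1_0(0, 5) is C_P = L/π = 5/π, achieved by sin(π/5·x).
This is the k = 5 harmonic; the ratio L/(kπ) is strictly less than C_P = L/π, consistent with the sharp inequality ||u||_L² ≤ C_P ||u'||_L².


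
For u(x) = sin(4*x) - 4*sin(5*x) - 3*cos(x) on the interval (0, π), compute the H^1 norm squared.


||u||_{H^1(0,π)}^2 = -32/5 + 451*π/2

u'(x) = 3*sin(x) + 4*cos(4*x) - 20*cos(5*x).
Expand u² and (u')² and integrate term by term on (0, π), using: for integers n ≥ 1, ∫_0^π sin²(nx) dx = ∫_0^π cos²(nx) dx = π/2; for n ≠ n', ∫_0^π sin(nx)sin(n'x) dx = ∫_0^π cos(nx)cos(n'x) dx = 0; and by product-to-sum, ∫_0^π sin(nx)cos(n'x) dx = ½∫_0^π [sin((n+n')x) + sin((n−n')x)] dx, which is 0 when n+n' is even and 2n/(n²−n'²) when n+n' is odd (it need not vanish on (0, π)).
  u² squared terms: (-4)²·∫sin(5x)² dx = 16·π/2 = 8*π;  (-3)²·∫cos(x)² dx = 9·π/2 = 9*π/2;  (1)²·∫sin(4x)² dx = 1·π/2 = π/2.
  u² cross terms: 2·(-4)·(-3)·∫sin(5x)·cos(x) dx = 24·(0) = 0;  2·(-4)·(1)·∫sin(5x)·sin(4x) dx = -8·(0) = 0;  2·(-3)·(1)·∫cos(x)·sin(4x) dx = -6·(8/15) = -16/5.
  So ∫_0^π u² dx = 8*π + 9*π/2 + π/2 + 0 + 0 − 16/5 = -16/5 + 13*π.
  (u')² squared terms: (-20)²·∫cos(5x)² dx = 400·π/2 = 200*π;  (3)²·∫sin(x)² dx = 9·π/2 = 9*π/2;  (4)²·∫cos(4x)² dx = 16·π/2 = 8*π.
  (u')² cross terms: 2·(-20)·(3)·∫cos(5x)·sin(x) dx = -120·(0) = 0;  2·(-20)·(4)·∫cos(5x)·cos(4x) dx = -160·(0) = 0;  2·(3)·(4)·∫sin(x)·cos(4x) dx = 24·(-2/15) = -16/5.
  So ∫_0^π (u')² dx = 200*π + 9*π/2 + 8*π + 0 + 0 − 16/5 = -16/5 + 425*π/2.
||u||_{H^1}^2 = (-16/5 + 13*π) + (-16/5 + 425*π/2) = -32/5 + 451*π/2.


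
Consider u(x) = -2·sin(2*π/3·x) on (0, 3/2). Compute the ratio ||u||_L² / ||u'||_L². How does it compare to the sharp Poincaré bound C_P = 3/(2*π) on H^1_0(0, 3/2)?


||u||_L² / ||u'||_L² = 3/(2*π) = C_P.

u(x) = -2·sin(2*π/3·x), so u'(x) = -4*π*cos(2*π*x/3)/3.
Writing u(x) = A·sin(kπx/L) with A = -2 and k = 1, use ∫_0^L sin²(kπx/L) dx = L/2 and ∫_0^L cos²(kπx/L) dx = L/2.
u² = 4·sin²(2*π/3·x) and (u')² = 16*π^2/9·cos²(2*π/3·x), and each of sin², cos² integrates to L/2 = 3/4 over (0, 3/2).
∫_0^3/2 u² dx = 3, so ||u||_L² = sqrt(3).
∫_0^3/2 (u')² dx = 4*π^2/3, so ||u'||_L² = 2*sqrt(3)*π/3.
Ratio ||u||_L² / ||u'||_L² = 3/(2*π).
Sharp Poincaré constant on H^1_0(0, 3/2) is C_P = L/π = 3/(2*π), achieved by sin(2*π/3·x).
This is the k = 1 eigenfunction (up to amplitude), so the ratio equals the sharp Poincaré constant exactly.


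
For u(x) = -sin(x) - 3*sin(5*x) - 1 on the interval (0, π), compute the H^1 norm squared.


||u||_{H^1(0,π)}^2 = 32/5 + 119*π

u'(x) = -cos(x) - 15*cos(5*x).
Expand u² and (u')² and integrate term by term on (0, π), using: for integers n ≥ 1, ∫_0^π sin²(nx) dx = ∫_0^π cos²(nx) dx = π/2; for n ≠ n', ∫_0^π sin(nx)sin(n'x) dx = ∫_0^π cos(nx)cos(n'x) dx = 0; and by product-to-sum, ∫_0^π sin(nx)cos(n'x) dx = ½∫_0^π [sin((n+n')x) + sin((n−n')x)] dx, which is 0 when n+n' is even and 2n/(n²−n'²) when n+n' is odd (it need not vanish on (0, π)). For the constant mode: ∫_0^π 1 dx = π, ∫_0^π cos(nx) dx = 0, ∫_0^π sin(nx) dx = (1−(−1)^n)/n.
  u² squared terms: (-1)²·∫1 dx = 1·π = π;  (-1)²·∫sin(x)² dx = 1·π/2 = π/2;  (-3)²·∫sin(5x)² dx = 9·π/2 = 9*π/2.
  u² cross terms: 2·(-1)·(-1)·∫1·sin(x) dx = 2·(2) = 4;  2·(-1)·(-3)·∫1·sin(5x) dx = 6·(2/5) = 12/5;  2·(-1)·(-3)·∫sin(x)·sin(5x) dx = 6·(0) = 0.
  So ∫_0^π u² dx = π + π/2 + 9*π/2 + 4 + 12/5 + 0 = 32/5 + 6*π.
  (u')² squared terms: (-1)²·∫cos(x)² dx = 1·π/2 = π/2;  (-15)²·∫cos(5x)² dx = 225·π/2 = 225*π/2.
  (u')² cross terms: 2·(-1)·(-15)·∫cos(x)·cos(5x) dx = 30·(0) = 0.
  So ∫_0^π (u')² dx = π/2 + 225*π/2 + 0 = 113*π.
||u||_{H^1}^2 = (32/5 + 6*π) + (113*π) = 32/5 + 119*π.
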